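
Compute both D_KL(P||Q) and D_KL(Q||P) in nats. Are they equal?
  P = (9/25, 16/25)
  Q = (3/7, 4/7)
D_KL(P||Q) = 0.0098, D_KL(Q||P) = 0.0100

KL divergence is not symmetric: D_KL(P||Q) ≠ D_KL(Q||P) in general.

D_KL(P||Q) = 0.0098 nats
D_KL(Q||P) = 0.0100 nats

No, they are not equal!

This asymmetry is why KL divergence is not a true distance metric.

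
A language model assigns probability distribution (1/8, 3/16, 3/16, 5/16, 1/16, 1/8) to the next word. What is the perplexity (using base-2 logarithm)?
5.3891

Perplexity is 2^H (or exp(H) for natural log).

First, H = -Σ p log p = 2.4300 bits
Perplexity = 2^2.4300 = 5.3891

Interpretation: The model's uncertainty is equivalent to choosing uniformly among 5.4 options.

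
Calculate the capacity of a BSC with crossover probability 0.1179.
0.4767 bits

For a binary symmetric channel (BSC) with error probability p:
Capacity C = 1 - H(p) bits per symbol

where H(p) = -p log₂(p) - (1-p) log₂(1-p) is the binary entropy function.

H(0.1179) = 0.5233 bits
C = 1 - 0.5233 = 0.4767 bits per symbol

This means we can reliably transmit up to 0.4767 bits of information per channel use.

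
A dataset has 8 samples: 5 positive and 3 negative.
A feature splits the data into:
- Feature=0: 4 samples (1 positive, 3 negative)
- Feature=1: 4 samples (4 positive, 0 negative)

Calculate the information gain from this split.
0.5488 bits

Information Gain = H(Y) - H(Y|Feature)

Before split:
P(positive) = 5/8 = 0.6250
H(Y) = 0.9544 bits

After split:
Feature=0: H = 0.8113 bits (weight = 4/8)
Feature=1: H = 0.0000 bits (weight = 4/8)
H(Y|Feature) = (4/8)×0.8113 + (4/8)×0.0000 = 0.4056 bits

Information Gain = 0.9544 - 0.4056 = 0.5488 bits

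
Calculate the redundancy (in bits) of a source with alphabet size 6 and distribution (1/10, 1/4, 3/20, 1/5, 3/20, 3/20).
0.0567 bits

Redundancy measures how far a source is from maximum entropy:
R = H_max - H(X)

Maximum entropy for 6 symbols: H_max = log_2(6) = 2.5850 bits
Actual entropy: H(X) = 2.5282 bits
Redundancy: R = 2.5850 - 2.5282 = 0.0567 bits

This redundancy represents potential for compression: the source could be compressed by 0.0567 bits per symbol.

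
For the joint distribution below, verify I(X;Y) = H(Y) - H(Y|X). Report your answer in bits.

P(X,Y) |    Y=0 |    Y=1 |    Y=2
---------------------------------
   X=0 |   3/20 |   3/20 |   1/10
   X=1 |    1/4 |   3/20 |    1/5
I(X;Y) = 0.0137 bits

Mutual information has multiple equivalent forms:
- I(X;Y) = H(X) - H(X|Y)
- I(X;Y) = H(Y) - H(Y|X)
- I(X;Y) = H(X) + H(Y) - H(X,Y)

Computing all quantities:
H(X) = 0.9710, H(Y) = 1.5710, H(X,Y) = 2.5282
H(X|Y) = 0.9573, H(Y|X) = 1.5573

Verification:
H(X) - H(X|Y) = 0.9710 - 0.9573 = 0.0137
H(Y) - H(Y|X) = 1.5710 - 1.5573 = 0.0137
H(X) + H(Y) - H(X,Y) = 0.9710 + 1.5710 - 2.5282 = 0.0137

All forms give I(X;Y) = 0.0137 bits. ✓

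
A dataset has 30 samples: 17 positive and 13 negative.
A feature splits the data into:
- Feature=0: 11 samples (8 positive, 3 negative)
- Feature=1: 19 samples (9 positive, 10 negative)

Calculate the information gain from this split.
0.0451 bits

Information Gain = H(Y) - H(Y|Feature)

Before split:
P(positive) = 17/30 = 0.5667
H(Y) = 0.9871 bits

After split:
Feature=0: H = 0.8454 bits (weight = 11/30)
Feature=1: H = 0.9980 bits (weight = 19/30)
H(Y|Feature) = (11/30)×0.8454 + (19/30)×0.9980 = 0.9420 bits

Information Gain = 0.9871 - 0.9420 = 0.0451 bits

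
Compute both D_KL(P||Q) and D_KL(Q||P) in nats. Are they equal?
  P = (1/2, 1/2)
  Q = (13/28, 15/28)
D_KL(P||Q) = 0.0026, D_KL(Q||P) = 0.0026

KL divergence is not symmetric: D_KL(P||Q) ≠ D_KL(Q||P) in general.

D_KL(P||Q) = 0.0026 nats
D_KL(Q||P) = 0.0026 nats

In this case they happen to be equal (to 4 decimal places).

This asymmetry is why KL divergence is not a true distance metric.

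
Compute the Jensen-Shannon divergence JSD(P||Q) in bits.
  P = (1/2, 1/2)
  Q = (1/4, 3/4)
0.0488 bits

Jensen-Shannon divergence is:
JSD(P||Q) = 0.5 × D_KL(P||M) + 0.5 × D_KL(Q||M)
where M = 0.5 × (P + Q) is the mixture distribution.

M = 0.5 × (1/2, 1/2) + 0.5 × (1/4, 3/4) = (3/8, 5/8)

D_KL(P||M) = 0.0466 bits
D_KL(Q||M) = 0.0510 bits

JSD(P||Q) = 0.5 × 0.0466 + 0.5 × 0.0510 = 0.0488 bits

Unlike KL divergence, JSD is symmetric and bounded: 0 ≤ JSD ≤ log(2).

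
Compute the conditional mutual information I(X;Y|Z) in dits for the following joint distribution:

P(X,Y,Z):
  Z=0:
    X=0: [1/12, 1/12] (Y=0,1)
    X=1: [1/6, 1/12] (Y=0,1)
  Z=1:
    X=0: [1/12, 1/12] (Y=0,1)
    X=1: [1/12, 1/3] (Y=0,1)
0.0133 dits

Conditional mutual information: I(X;Y|Z) = H(X|Z) + H(Y|Z) - H(X,Y|Z)

H(Z) = 0.2950
H(X,Z) = 0.5683 → H(X|Z) = 0.2734
H(Y,Z) = 0.5683 → H(Y|Z) = 0.2734
H(X,Y,Z) = 0.8283 → H(X,Y|Z) = 0.5334

I(X;Y|Z) = 0.2734 + 0.2734 - 0.5334 = 0.0133 dits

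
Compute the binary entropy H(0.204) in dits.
0.2197 dits

The binary entropy function is:
H(p) = -p log(p) - (1-p) log(1-p)

H(0.204) = -0.204 × log_10(0.204) - 0.796 × log_10(0.796)
H(0.204) = 0.2197 dits

Note: Binary entropy is maximized at p=0.5 (H=1 bit) and minimized at p=0 or p=1 (H=0).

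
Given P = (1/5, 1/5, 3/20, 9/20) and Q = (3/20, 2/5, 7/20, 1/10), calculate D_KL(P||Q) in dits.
0.2035 dits

KL divergence: D_KL(P||Q) = Σ p(x) log(p(x)/q(x))

Computing term by term:
  x=0: 1/5 × log_10[(1/5)/(3/20)] = 1/5 × 0.1249 = 0.0250
  x=1: 1/5 × log_10[(1/5)/(2/5)] = 1/5 × -0.3010 = -0.0602
  x=2: 3/20 × log_10[(3/20)/(7/20)] = 3/20 × -0.3680 = -0.0552
  x=3: 9/20 × log_10[(9/20)/(1/10)] = 9/20 × 0.6532 = 0.2939

D_KL(P||Q) = 0.2035 dits

Note: KL divergence is always non-negative and equals 0 iff P = Q.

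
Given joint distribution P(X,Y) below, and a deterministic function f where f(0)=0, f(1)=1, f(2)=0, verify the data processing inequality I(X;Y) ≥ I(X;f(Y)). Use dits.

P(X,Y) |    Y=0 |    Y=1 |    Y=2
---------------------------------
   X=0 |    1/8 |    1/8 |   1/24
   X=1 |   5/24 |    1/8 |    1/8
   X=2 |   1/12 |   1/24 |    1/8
I(X;Y) = 0.0211, I(X;f(Y)) = 0.0101, inequality holds: 0.0211 ≥ 0.0101

Data Processing Inequality: For any Markov chain X → Y → Z, we have I(X;Y) ≥ I(X;Z).

Here Z = f(Y) is a deterministic function of Y, forming X → Y → Z.

Original I(X;Y) = 0.0211 dits

After applying f:
P(X,Z) where Z=f(Y):
- P(X,Z=0) = P(X,Y=0) + P(X,Y=2)
- P(X,Z=1) = P(X,Y=1)

I(X;Z) = I(X;f(Y)) = 0.0101 dits

Verification: 0.0211 ≥ 0.0101 ✓

Information cannot be created by processing; the function f can only lose information about X.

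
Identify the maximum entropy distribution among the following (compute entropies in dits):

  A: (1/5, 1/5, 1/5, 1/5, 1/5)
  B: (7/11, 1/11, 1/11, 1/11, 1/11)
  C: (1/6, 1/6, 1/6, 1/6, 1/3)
A

For a discrete distribution over n outcomes, entropy is maximized by the uniform distribution.

Computing entropies:
H(A) = 0.6990 dits
H(B) = 0.5036 dits
H(C) = 0.6778 dits

The uniform distribution (where all probabilities equal 1/5) achieves the maximum entropy of log_10(5) = 0.6990 dits.

Distribution A has the highest entropy.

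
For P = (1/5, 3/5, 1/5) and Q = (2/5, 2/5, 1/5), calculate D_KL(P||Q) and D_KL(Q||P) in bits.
D_KL(P||Q) = 0.1510, D_KL(Q||P) = 0.1660

KL divergence is not symmetric: D_KL(P||Q) ≠ D_KL(Q||P) in general.

D_KL(P||Q) = 0.1510 bits
D_KL(Q||P) = 0.1660 bits

No, they are not equal!

This asymmetry is why KL divergence is not a true distance metric.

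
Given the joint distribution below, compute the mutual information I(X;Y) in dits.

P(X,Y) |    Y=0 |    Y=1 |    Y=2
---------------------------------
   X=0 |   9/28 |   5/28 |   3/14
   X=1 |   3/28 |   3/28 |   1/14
0.0033 dits

Mutual information: I(X;Y) = H(X) + H(Y) - H(X,Y)

Marginals:
P(X) = (5/7, 2/7), H(X) = 0.2598 dits
P(Y) = (3/7, 2/7, 2/7), H(Y) = 0.4686 dits

Joint entropy: H(X,Y) = 0.7251 dits

I(X;Y) = 0.2598 + 0.4686 - 0.7251 = 0.0033 dits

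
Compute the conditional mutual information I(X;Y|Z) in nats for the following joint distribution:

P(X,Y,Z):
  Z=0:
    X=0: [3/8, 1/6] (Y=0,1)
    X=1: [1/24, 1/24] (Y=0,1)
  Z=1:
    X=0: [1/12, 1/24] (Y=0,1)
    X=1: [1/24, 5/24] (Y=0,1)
0.0522 nats

Conditional mutual information: I(X;Y|Z) = H(X|Z) + H(Y|Z) - H(X,Y|Z)

H(Z) = 0.6616
H(X,Z) = 1.1457 → H(X|Z) = 0.4841
H(Y,Z) = 1.2981 → H(Y|Z) = 0.6365
H(X,Y,Z) = 1.7300 → H(X,Y|Z) = 1.0684

I(X;Y|Z) = 0.4841 + 0.6365 - 1.0684 = 0.0522 nats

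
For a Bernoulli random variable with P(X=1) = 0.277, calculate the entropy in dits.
0.2563 dits

The binary entropy function is:
H(p) = -p log(p) - (1-p) log(1-p)

H(0.277) = -0.277 × log_10(0.277) - 0.723 × log_10(0.723)
H(0.277) = 0.2563 dits

Note: Binary entropy is maximized at p=0.5 (H=1 bit) and minimized at p=0 or p=1 (H=0).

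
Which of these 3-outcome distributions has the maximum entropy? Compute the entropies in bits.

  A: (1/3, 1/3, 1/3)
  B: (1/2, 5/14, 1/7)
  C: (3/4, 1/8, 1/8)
A

For a discrete distribution over n outcomes, entropy is maximized by the uniform distribution.

Computing entropies:
H(A) = 1.5850 bits
H(B) = 1.4316 bits
H(C) = 1.0613 bits

The uniform distribution (where all probabilities equal 1/3) achieves the maximum entropy of log_2(3) = 1.5850 bits.

Distribution A has the highest entropy.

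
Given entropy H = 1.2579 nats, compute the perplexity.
3.5180

Perplexity is e^H (or exp(H) for natural log).

H = 1.2579 nats
Perplexity = e^1.2579 = 3.5180

Interpretation: The model's uncertainty is equivalent to choosing uniformly among 3.5 options.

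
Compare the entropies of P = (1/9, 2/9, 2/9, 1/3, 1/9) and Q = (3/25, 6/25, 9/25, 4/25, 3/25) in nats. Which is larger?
P

Computing entropies in nats:
H(P) = 1.5230
H(Q) = 1.5124

Distribution P has higher entropy.

Intuition: The distribution closer to uniform (more spread out) has higher entropy.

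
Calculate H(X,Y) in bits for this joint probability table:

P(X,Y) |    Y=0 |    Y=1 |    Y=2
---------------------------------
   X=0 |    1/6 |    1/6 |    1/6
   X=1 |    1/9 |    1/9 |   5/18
2.5102 bits

Joint entropy is H(X,Y) = -Σ_{x,y} p(x,y) log p(x,y).

Summing over all non-zero entries:
H(X,Y) = -[1/6·log_2(1/6) + 1/6·log_2(1/6) + 1/6·log_2(1/6) + 1/9·log_2(1/9) + 1/9·log_2(1/9) + 5/18·log_2(5/18)]
H(X,Y) = 2.5102 bits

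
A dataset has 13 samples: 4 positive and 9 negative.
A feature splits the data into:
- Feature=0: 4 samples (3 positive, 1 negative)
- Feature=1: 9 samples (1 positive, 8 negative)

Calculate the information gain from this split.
0.2925 bits

Information Gain = H(Y) - H(Y|Feature)

Before split:
P(positive) = 4/13 = 0.3077
H(Y) = 0.8905 bits

After split:
Feature=0: H = 0.8113 bits (weight = 4/13)
Feature=1: H = 0.5033 bits (weight = 9/13)
H(Y|Feature) = (4/13)×0.8113 + (9/13)×0.5033 = 0.5980 bits

Information Gain = 0.8905 - 0.5980 = 0.2925 bits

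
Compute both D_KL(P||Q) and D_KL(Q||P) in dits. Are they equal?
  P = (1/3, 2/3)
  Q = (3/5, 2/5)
D_KL(P||Q) = 0.0628, D_KL(Q||P) = 0.0644

KL divergence is not symmetric: D_KL(P||Q) ≠ D_KL(Q||P) in general.

D_KL(P||Q) = 0.0628 dits
D_KL(Q||P) = 0.0644 dits

No, they are not equal!

This asymmetry is why KL divergence is not a true distance metric.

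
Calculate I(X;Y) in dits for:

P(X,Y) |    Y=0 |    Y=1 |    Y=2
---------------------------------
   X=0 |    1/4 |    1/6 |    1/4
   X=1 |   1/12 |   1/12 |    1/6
0.0041 dits

Mutual information: I(X;Y) = H(X) + H(Y) - H(X,Y)

Marginals:
P(X) = (2/3, 1/3), H(X) = 0.2764 dits
P(Y) = (1/3, 1/4, 5/12), H(Y) = 0.4680 dits

Joint entropy: H(X,Y) = 0.7403 dits

I(X;Y) = 0.2764 + 0.4680 - 0.7403 = 0.0041 dits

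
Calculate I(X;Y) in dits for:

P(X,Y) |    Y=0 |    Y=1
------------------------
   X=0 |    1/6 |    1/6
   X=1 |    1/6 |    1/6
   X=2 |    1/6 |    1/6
0.0000 dits

Mutual information: I(X;Y) = H(X) + H(Y) - H(X,Y)

Marginals:
P(X) = (1/3, 1/3, 1/3), H(X) = 0.4771 dits
P(Y) = (1/2, 1/2), H(Y) = 0.3010 dits

Joint entropy: H(X,Y) = 0.7782 dits

I(X;Y) = 0.4771 + 0.3010 - 0.7782 = 0.0000 dits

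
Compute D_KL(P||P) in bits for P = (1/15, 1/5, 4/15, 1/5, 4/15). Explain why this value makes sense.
0.0000 bits

KL divergence satisfies the Gibbs inequality: D_KL(P||Q) ≥ 0 for all distributions P, Q.

D_KL(P||Q) = Σ p(x) log(p(x)/q(x))
Each term is p(x) × log_2(p(x)/p(x)) = p(x) × log_2(1) = 0, so the sum is 0.
D_KL(P||Q) = 0.0000 bits

When P = Q, the KL divergence is exactly 0, as there is no 'divergence' between identical distributions.

This non-negativity is a fundamental property: relative entropy cannot be negative because it measures how different Q is from P.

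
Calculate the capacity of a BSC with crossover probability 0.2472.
0.1932 bits

For a binary symmetric channel (BSC) with error probability p:
Capacity C = 1 - H(p) bits per symbol

where H(p) = -p log₂(p) - (1-p) log₂(1-p) is the binary entropy function.

H(0.2472) = 0.8068 bits
C = 1 - 0.8068 = 0.1932 bits per symbol

This means we can reliably transmit up to 0.1932 bits of information per channel use.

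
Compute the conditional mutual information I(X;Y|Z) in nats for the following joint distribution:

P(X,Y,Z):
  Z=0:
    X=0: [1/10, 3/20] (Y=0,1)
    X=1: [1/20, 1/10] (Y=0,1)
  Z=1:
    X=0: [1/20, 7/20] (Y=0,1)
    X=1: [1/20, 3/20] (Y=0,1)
0.0081 nats

Conditional mutual information: I(X;Y|Z) = H(X|Z) + H(Y|Z) - H(X,Y|Z)

H(Z) = 0.6730
H(X,Z) = 1.3195 → H(X|Z) = 0.6465
H(Y,Z) = 1.2080 → H(Y|Z) = 0.5350
H(X,Y,Z) = 1.8465 → H(X,Y|Z) = 1.1734

I(X;Y|Z) = 0.6465 + 0.5350 - 1.1734 = 0.0081 nats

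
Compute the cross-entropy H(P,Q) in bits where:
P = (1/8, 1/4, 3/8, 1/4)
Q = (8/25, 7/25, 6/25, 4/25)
2.0977 bits

Cross-entropy: H(P,Q) = -Σ p(x) log q(x)

Alternatively: H(P,Q) = H(P) + D_KL(P||Q)
H(P) = 1.9056 bits
D_KL(P||Q) = 0.1920 bits

H(P,Q) = 1.9056 + 0.1920 = 2.0977 bits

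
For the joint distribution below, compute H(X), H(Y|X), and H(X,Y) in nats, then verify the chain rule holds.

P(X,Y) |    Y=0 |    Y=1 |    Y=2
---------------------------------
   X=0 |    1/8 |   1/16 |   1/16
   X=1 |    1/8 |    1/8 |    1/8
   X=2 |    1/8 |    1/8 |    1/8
H(X,Y) = 2.1661, H(X) = 1.0822, H(Y|X) = 1.0839 (all in nats)

Chain rule: H(X,Y) = H(X) + H(Y|X)

Left side — joint entropy directly:
H(X,Y) = -Σ p(x,y) log p(x,y) = 2.1661 nats

Right side — compute H(Y|X) from the conditional distributions:
P(X) = (1/4, 3/8, 3/8), so H(X) = 1.0822 nats
H(Y|X) = Σ_x P(X=x) · H(Y|X=x):
  P(Y|X=0) = (1/2, 1/4, 1/4), H(Y|X=0) = 1.0397, weight P(X=0) = 1/4
  P(Y|X=1) = (1/3, 1/3, 1/3), H(Y|X=1) = 1.0986, weight P(X=1) = 3/8
  P(Y|X=2) = (1/3, 1/3, 1/3), H(Y|X=2) = 1.0986, weight P(X=2) = 3/8
H(Y|X) = 1.0839 nats

H(X) + H(Y|X) = 1.0822 + 1.0839 = 2.1661 nats

Both sides equal 2.1661 nats. ✓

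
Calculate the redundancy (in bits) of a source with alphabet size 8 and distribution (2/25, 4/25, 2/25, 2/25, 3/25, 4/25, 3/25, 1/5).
0.0809 bits

Redundancy measures how far a source is from maximum entropy:
R = H_max - H(X)

Maximum entropy for 8 symbols: H_max = log_2(8) = 3.0000 bits
Actual entropy: H(X) = 2.9191 bits
Redundancy: R = 3.0000 - 2.9191 = 0.0809 bits

This redundancy represents potential for compression: the source could be compressed by 0.0809 bits per symbol.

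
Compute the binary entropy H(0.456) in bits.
0.9944 bits

The binary entropy function is:
H(p) = -p log(p) - (1-p) log(1-p)

H(0.456) = -0.456 × log_2(0.456) - 0.544 × log_2(0.544)
H(0.456) = 0.9944 bits

Note: Binary entropy is maximized at p=0.5 (H=1 bit) and minimized at p=0 or p=1 (H=0).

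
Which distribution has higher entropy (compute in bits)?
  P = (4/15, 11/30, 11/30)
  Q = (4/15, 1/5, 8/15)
P

Computing entropies in bits:
H(P) = 1.5700
H(Q) = 1.4566

Distribution P has higher entropy.

Intuition: The distribution closer to uniform (more spread out) has higher entropy.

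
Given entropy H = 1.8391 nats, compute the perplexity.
6.2909

Perplexity is e^H (or exp(H) for natural log).

H = 1.8391 nats
Perplexity = e^1.8391 = 6.2909

Interpretation: The model's uncertainty is equivalent to choosing uniformly among 6.3 options.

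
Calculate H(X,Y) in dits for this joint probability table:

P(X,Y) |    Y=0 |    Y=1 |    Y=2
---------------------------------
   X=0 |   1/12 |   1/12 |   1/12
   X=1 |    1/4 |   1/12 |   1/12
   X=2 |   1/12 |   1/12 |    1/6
0.9097 dits

Joint entropy is H(X,Y) = -Σ_{x,y} p(x,y) log p(x,y).

Summing over all non-zero entries:
H(X,Y) = -[1/12·log_10(1/12) + 1/12·log_10(1/12) + 1/12·log_10(1/12) + 1/4·log_10(1/4) + 1/12·log_10(1/12) + 1/12·log_10(1/12) + 1/12·log_10(1/12) + 1/12·log_10(1/12) + 1/6·log_10(1/6)]
H(X,Y) = 0.9097 dits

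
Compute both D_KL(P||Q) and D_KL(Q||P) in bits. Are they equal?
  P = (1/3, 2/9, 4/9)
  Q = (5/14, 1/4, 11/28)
D_KL(P||Q) = 0.0082, D_KL(Q||P) = 0.0081

KL divergence is not symmetric: D_KL(P||Q) ≠ D_KL(Q||P) in general.

D_KL(P||Q) = 0.0082 bits
D_KL(Q||P) = 0.0081 bits

No, they are not equal!

This asymmetry is why KL divergence is not a true distance metric.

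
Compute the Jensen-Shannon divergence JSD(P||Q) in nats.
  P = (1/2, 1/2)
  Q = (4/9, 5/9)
0.0015 nats

Jensen-Shannon divergence is:
JSD(P||Q) = 0.5 × D_KL(P||M) + 0.5 × D_KL(Q||M)
where M = 0.5 × (P + Q) is the mixture distribution.

M = 0.5 × (1/2, 1/2) + 0.5 × (4/9, 5/9) = (17/36, 19/36)

D_KL(P||M) = 0.0015 nats
D_KL(Q||M) = 0.0016 nats

JSD(P||Q) = 0.5 × 0.0015 + 0.5 × 0.0016 = 0.0015 nats

Unlike KL divergence, JSD is symmetric and bounded: 0 ≤ JSD ≤ log(2).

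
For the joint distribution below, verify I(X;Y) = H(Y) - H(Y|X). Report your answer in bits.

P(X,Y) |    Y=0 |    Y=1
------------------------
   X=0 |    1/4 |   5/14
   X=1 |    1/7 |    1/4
I(X;Y) = 0.0017 bits

Mutual information has multiple equivalent forms:
- I(X;Y) = H(X) - H(X|Y)
- I(X;Y) = H(Y) - H(Y|X)
- I(X;Y) = H(X) + H(Y) - H(X,Y)

Computing all quantities:
H(X) = 0.9666, H(Y) = 0.9666, H(X,Y) = 1.9316
H(X|Y) = 0.9649, H(Y|X) = 0.9649

Verification:
H(X) - H(X|Y) = 0.9666 - 0.9649 = 0.0017
H(Y) - H(Y|X) = 0.9666 - 0.9649 = 0.0017
H(X) + H(Y) - H(X,Y) = 0.9666 + 0.9666 - 1.9316 = 0.0017

All forms give I(X;Y) = 0.0017 bits. ✓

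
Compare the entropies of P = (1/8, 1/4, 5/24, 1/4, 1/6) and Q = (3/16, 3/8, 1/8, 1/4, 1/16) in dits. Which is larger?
P

Computing entropies in dits:
H(P) = 0.6855
H(Q) = 0.6347

Distribution P has higher entropy.

Intuition: The distribution closer to uniform (more spread out) has higher entropy.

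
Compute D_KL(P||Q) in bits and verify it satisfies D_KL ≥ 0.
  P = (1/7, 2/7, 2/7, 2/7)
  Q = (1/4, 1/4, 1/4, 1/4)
0.0498 bits

KL divergence satisfies the Gibbs inequality: D_KL(P||Q) ≥ 0 for all distributions P, Q.

D_KL(P||Q) = Σ p(x) log(p(x)/q(x))
Term by term:
  x=0: 1/7 × log_2[(1/7)/(1/4)] = -0.1153
  x=1: 2/7 × log_2[(2/7)/(1/4)] = 0.0550
  x=2: 2/7 × log_2[(2/7)/(1/4)] = 0.0550
  x=3: 2/7 × log_2[(2/7)/(1/4)] = 0.0550
D_KL(P||Q) = 0.0498 bits

D_KL(P||Q) = 0.0498 ≥ 0 ✓

This non-negativity is a fundamental property: relative entropy cannot be negative because it measures how different Q is from P.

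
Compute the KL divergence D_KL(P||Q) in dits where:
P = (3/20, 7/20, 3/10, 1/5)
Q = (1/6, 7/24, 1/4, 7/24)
0.0118 dits

KL divergence: D_KL(P||Q) = Σ p(x) log(p(x)/q(x))

Computing term by term:
  x=0: 3/20 × log_10[(3/20)/(1/6)] = 3/20 × -0.0458 = -0.0069
  x=1: 7/20 × log_10[(7/20)/(7/24)] = 7/20 × 0.0792 = 0.0277
  x=2: 3/10 × log_10[(3/10)/(1/4)] = 3/10 × 0.0792 = 0.0238
  x=3: 1/5 × log_10[(1/5)/(7/24)] = 1/5 × -0.1639 = -0.0328

D_KL(P||Q) = 0.0118 dits

Note: KL divergence is always non-negative and equals 0 iff P = Q.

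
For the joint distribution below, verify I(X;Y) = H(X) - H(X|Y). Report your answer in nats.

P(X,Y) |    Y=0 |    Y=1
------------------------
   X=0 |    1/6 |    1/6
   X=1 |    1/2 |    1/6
I(X;Y) = 0.0306 nats

Mutual information has multiple equivalent forms:
- I(X;Y) = H(X) - H(X|Y)
- I(X;Y) = H(Y) - H(Y|X)
- I(X;Y) = H(X) + H(Y) - H(X,Y)

Computing all quantities:
H(X) = 0.6365, H(Y) = 0.6365, H(X,Y) = 1.2425
H(X|Y) = 0.6059, H(Y|X) = 0.6059

Verification:
H(X) - H(X|Y) = 0.6365 - 0.6059 = 0.0306
H(Y) - H(Y|X) = 0.6365 - 0.6059 = 0.0306
H(X) + H(Y) - H(X,Y) = 0.6365 + 0.6365 - 1.2425 = 0.0306

All forms give I(X;Y) = 0.0306 nats. ✓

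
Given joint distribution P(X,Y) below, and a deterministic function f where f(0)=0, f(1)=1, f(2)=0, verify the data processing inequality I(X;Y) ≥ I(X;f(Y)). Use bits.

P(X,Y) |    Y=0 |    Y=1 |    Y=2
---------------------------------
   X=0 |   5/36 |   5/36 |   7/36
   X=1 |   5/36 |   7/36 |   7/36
I(X;Y) = 0.0045, I(X;f(Y)) = 0.0045, inequality holds: 0.0045 ≥ 0.0045

Data Processing Inequality: For any Markov chain X → Y → Z, we have I(X;Y) ≥ I(X;Z).

Here Z = f(Y) is a deterministic function of Y, forming X → Y → Z.

Original I(X;Y) = 0.0045 bits

After applying f:
P(X,Z) where Z=f(Y):
- P(X,Z=0) = P(X,Y=0) + P(X,Y=2)
- P(X,Z=1) = P(X,Y=1)

I(X;Z) = I(X;f(Y)) = 0.0045 bits

Verification: 0.0045 ≥ 0.0045 ✓

Information cannot be created by processing; the function f can only lose information about X.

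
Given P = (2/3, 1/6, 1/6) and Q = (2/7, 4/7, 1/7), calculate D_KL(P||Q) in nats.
0.3852 nats

KL divergence: D_KL(P||Q) = Σ p(x) log(p(x)/q(x))

Computing term by term:
  x=0: 2/3 × log_e[(2/3)/(2/7)] = 2/3 × 0.8473 = 0.5649
  x=1: 1/6 × log_e[(1/6)/(4/7)] = 1/6 × -1.2321 = -0.2054
  x=2: 1/6 × log_e[(1/6)/(1/7)] = 1/6 × 0.1542 = 0.0257

D_KL(P||Q) = 0.3852 nats

Note: KL divergence is always non-negative and equals 0 iff P = Q.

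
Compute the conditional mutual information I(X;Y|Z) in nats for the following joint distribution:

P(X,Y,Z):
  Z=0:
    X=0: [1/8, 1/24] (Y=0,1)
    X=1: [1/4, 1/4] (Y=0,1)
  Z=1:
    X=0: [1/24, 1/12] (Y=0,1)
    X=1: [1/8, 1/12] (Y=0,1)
0.0279 nats

Conditional mutual information: I(X;Y|Z) = H(X|Z) + H(Y|Z) - H(X,Y|Z)

H(Z) = 0.6365
H(X,Z) = 1.2319 → H(X|Z) = 0.5954
H(Y,Z) = 1.3244 → H(Y|Z) = 0.6879
H(X,Y,Z) = 1.8920 → H(X,Y|Z) = 1.2555

I(X;Y|Z) = 0.5954 + 0.6879 - 1.2555 = 0.0279 nats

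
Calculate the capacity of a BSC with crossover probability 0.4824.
0.0009 bits

For a binary symmetric channel (BSC) with error probability p:
Capacity C = 1 - H(p) bits per symbol

where H(p) = -p log₂(p) - (1-p) log₂(1-p) is the binary entropy function.

H(0.4824) = 0.9991 bits
C = 1 - 0.9991 = 0.0009 bits per symbol

This means we can reliably transmit up to 0.0009 bits of information per channel use.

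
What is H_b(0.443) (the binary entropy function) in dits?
0.2982 dits

The binary entropy function is:
H(p) = -p log(p) - (1-p) log(1-p)

H(0.443) = -0.443 × log_10(0.443) - 0.557 × log_10(0.557)
H(0.443) = 0.2982 dits

Note: Binary entropy is maximized at p=0.5 (H=1 bit) and minimized at p=0 or p=1 (H=0).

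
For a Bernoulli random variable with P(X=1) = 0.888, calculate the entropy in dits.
0.1523 dits

The binary entropy function is:
H(p) = -p log(p) - (1-p) log(1-p)

H(0.888) = -0.888 × log_10(0.888) - 0.112 × log_10(0.112)
H(0.888) = 0.1523 dits

Note: Binary entropy is maximized at p=0.5 (H=1 bit) and minimized at p=0 or p=1 (H=0).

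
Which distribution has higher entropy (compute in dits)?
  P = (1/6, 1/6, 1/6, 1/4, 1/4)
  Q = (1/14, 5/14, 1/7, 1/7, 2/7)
P

Computing entropies in dits:
H(P) = 0.6901
H(Q) = 0.6385

Distribution P has higher entropy.

Intuition: The distribution closer to uniform (more spread out) has higher entropy.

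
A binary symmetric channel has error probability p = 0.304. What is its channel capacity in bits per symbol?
0.1139 bits

For a binary symmetric channel (BSC) with error probability p:
Capacity C = 1 - H(p) bits per symbol

where H(p) = -p log₂(p) - (1-p) log₂(1-p) is the binary entropy function.

H(0.304) = 0.8861 bits
C = 1 - 0.8861 = 0.1139 bits per symbol

This means we can reliably transmit up to 0.1139 bits of information per channel use.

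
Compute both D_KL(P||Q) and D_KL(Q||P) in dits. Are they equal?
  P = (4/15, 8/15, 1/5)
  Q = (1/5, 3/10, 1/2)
D_KL(P||Q) = 0.0870, D_KL(Q||P) = 0.0990

KL divergence is not symmetric: D_KL(P||Q) ≠ D_KL(Q||P) in general.

D_KL(P||Q) = 0.0870 dits
D_KL(Q||P) = 0.0990 dits

No, they are not equal!

This asymmetry is why KL divergence is not a true distance metric.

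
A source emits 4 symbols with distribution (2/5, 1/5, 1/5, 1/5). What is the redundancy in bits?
0.0781 bits

Redundancy measures how far a source is from maximum entropy:
R = H_max - H(X)

Maximum entropy for 4 symbols: H_max = log_2(4) = 2.0000 bits
Actual entropy: H(X) = 1.9219 bits
Redundancy: R = 2.0000 - 1.9219 = 0.0781 bits

This redundancy represents potential for compression: the source could be compressed by 0.0781 bits per symbol.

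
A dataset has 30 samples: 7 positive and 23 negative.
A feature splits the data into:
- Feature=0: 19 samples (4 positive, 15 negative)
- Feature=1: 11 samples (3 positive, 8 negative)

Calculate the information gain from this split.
0.0036 bits

Information Gain = H(Y) - H(Y|Feature)

Before split:
P(positive) = 7/30 = 0.2333
H(Y) = 0.7838 bits

After split:
Feature=0: H = 0.7425 bits (weight = 19/30)
Feature=1: H = 0.8454 bits (weight = 11/30)
H(Y|Feature) = (19/30)×0.7425 + (11/30)×0.8454 = 0.7802 bits

Information Gain = 0.7838 - 0.7802 = 0.0036 bits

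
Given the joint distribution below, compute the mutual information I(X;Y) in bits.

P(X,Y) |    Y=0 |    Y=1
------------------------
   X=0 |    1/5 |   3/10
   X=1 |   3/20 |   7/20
0.0079 bits

Mutual information: I(X;Y) = H(X) + H(Y) - H(X,Y)

Marginals:
P(X) = (1/2, 1/2), H(X) = 1.0000 bits
P(Y) = (7/20, 13/20), H(Y) = 0.9341 bits

Joint entropy: H(X,Y) = 1.9261 bits

I(X;Y) = 1.0000 + 0.9341 - 1.9261 = 0.0079 bits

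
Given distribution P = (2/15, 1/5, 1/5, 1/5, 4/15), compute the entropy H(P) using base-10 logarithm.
0.6891 dits

Shannon entropy is H(X) = -Σ p(x) log p(x).

For P = (2/15, 1/5, 1/5, 1/5, 4/15):
H = -2/15 × log_10(2/15) -1/5 × log_10(1/5) -1/5 × log_10(1/5) -1/5 × log_10(1/5) -4/15 × log_10(4/15)
H = 0.6891 dits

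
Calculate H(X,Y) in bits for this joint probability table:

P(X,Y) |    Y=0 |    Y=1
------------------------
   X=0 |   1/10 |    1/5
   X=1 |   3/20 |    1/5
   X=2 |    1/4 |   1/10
2.5037 bits

Joint entropy is H(X,Y) = -Σ_{x,y} p(x,y) log p(x,y).

Summing over all non-zero entries:
H(X,Y) = -[1/10·log_2(1/10) + 1/5·log_2(1/5) + 3/20·log_2(3/20) + 1/5·log_2(1/5) + 1/4·log_2(1/4) + 1/10·log_2(1/10)]
H(X,Y) = 2.5037 bits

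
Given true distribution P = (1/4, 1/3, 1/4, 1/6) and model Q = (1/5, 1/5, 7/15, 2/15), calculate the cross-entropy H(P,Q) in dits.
0.6363 dits

Cross-entropy: H(P,Q) = -Σ p(x) log q(x)

Alternatively: H(P,Q) = H(P) + D_KL(P||Q)
H(P) = 0.5898 dits
D_KL(P||Q) = 0.0466 dits

H(P,Q) = 0.5898 + 0.0466 = 0.6363 dits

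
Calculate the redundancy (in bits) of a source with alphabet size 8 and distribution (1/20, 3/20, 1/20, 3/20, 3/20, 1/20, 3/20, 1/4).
0.2095 bits

Redundancy measures how far a source is from maximum entropy:
R = H_max - H(X)

Maximum entropy for 8 symbols: H_max = log_2(8) = 3.0000 bits
Actual entropy: H(X) = 2.7905 bits
Redundancy: R = 3.0000 - 2.7905 = 0.2095 bits

This redundancy represents potential for compression: the source could be compressed by 0.2095 bits per symbol.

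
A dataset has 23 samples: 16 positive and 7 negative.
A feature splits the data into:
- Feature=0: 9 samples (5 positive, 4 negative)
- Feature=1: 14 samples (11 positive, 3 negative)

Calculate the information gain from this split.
0.0425 bits

Information Gain = H(Y) - H(Y|Feature)

Before split:
P(positive) = 16/23 = 0.6957
H(Y) = 0.8865 bits

After split:
Feature=0: H = 0.9911 bits (weight = 9/23)
Feature=1: H = 0.7496 bits (weight = 14/23)
H(Y|Feature) = (9/23)×0.9911 + (14/23)×0.7496 = 0.8441 bits

Information Gain = 0.8865 - 0.8441 = 0.0425 bits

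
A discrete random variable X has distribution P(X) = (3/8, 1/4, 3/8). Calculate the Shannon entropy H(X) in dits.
0.4700 dits

Shannon entropy is H(X) = -Σ p(x) log p(x).

For P = (3/8, 1/4, 3/8):
H = -3/8 × log_10(3/8) -1/4 × log_10(1/4) -3/8 × log_10(3/8)
H = 0.4700 dits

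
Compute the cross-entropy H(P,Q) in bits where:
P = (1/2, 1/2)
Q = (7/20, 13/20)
1.0680 bits

Cross-entropy: H(P,Q) = -Σ p(x) log q(x)

Alternatively: H(P,Q) = H(P) + D_KL(P||Q)
H(P) = 1.0000 bits
D_KL(P||Q) = 0.0680 bits

H(P,Q) = 1.0000 + 0.0680 = 1.0680 bits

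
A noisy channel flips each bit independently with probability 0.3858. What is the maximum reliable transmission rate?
0.0380 bits

For a binary symmetric channel (BSC) with error probability p:
Capacity C = 1 - H(p) bits per symbol

where H(p) = -p log₂(p) - (1-p) log₂(1-p) is the binary entropy function.

H(0.3858) = 0.9620 bits
C = 1 - 0.9620 = 0.0380 bits per symbol

This means we can reliably transmit up to 0.0380 bits of information per channel use.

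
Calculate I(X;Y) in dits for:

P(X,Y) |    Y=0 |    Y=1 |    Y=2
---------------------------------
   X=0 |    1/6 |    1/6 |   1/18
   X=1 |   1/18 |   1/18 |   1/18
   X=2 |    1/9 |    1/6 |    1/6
0.0151 dits

Mutual information: I(X;Y) = H(X) + H(Y) - H(X,Y)

Marginals:
P(X) = (7/18, 1/6, 4/9), H(X) = 0.4457 dits
P(Y) = (1/3, 7/18, 5/18), H(Y) = 0.4731 dits

Joint entropy: H(X,Y) = 0.9037 dits

I(X;Y) = 0.4457 + 0.4731 - 0.9037 = 0.0151 dits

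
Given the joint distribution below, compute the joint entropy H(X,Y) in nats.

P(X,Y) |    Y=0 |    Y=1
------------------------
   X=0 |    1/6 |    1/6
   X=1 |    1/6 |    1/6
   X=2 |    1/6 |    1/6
1.7918 nats

Joint entropy is H(X,Y) = -Σ_{x,y} p(x,y) log p(x,y).

Summing over all non-zero entries:
H(X,Y) = -[1/6·log_e(1/6) + 1/6·log_e(1/6) + 1/6·log_e(1/6) + 1/6·log_e(1/6) + 1/6·log_e(1/6) + 1/6·log_e(1/6)]
H(X,Y) = 1.7918 nats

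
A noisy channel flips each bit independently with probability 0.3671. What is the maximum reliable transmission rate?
0.0516 bits

For a binary symmetric channel (BSC) with error probability p:
Capacity C = 1 - H(p) bits per symbol

where H(p) = -p log₂(p) - (1-p) log₂(1-p) is the binary entropy function.

H(0.3671) = 0.9484 bits
C = 1 - 0.9484 = 0.0516 bits per symbol

This means we can reliably transmit up to 0.0516 bits of information per channel use.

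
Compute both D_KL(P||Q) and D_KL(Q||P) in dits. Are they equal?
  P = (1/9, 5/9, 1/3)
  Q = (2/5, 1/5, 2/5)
D_KL(P||Q) = 0.1583, D_KL(Q||P) = 0.1655

KL divergence is not symmetric: D_KL(P||Q) ≠ D_KL(Q||P) in general.

D_KL(P||Q) = 0.1583 dits
D_KL(Q||P) = 0.1655 dits

No, they are not equal!

This asymmetry is why KL divergence is not a true distance metric.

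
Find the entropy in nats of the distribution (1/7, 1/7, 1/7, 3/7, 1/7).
1.4751 nats

Shannon entropy is H(X) = -Σ p(x) log p(x).

For P = (1/7, 1/7, 1/7, 3/7, 1/7):
H = -1/7 × log_e(1/7) -1/7 × log_e(1/7) -1/7 × log_e(1/7) -3/7 × log_e(3/7) -1/7 × log_e(1/7)
H = 1.4751 nats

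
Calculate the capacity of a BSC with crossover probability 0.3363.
0.0788 bits

For a binary symmetric channel (BSC) with error probability p:
Capacity C = 1 - H(p) bits per symbol

where H(p) = -p log₂(p) - (1-p) log₂(1-p) is the binary entropy function.

H(0.3363) = 0.9212 bits
C = 1 - 0.9212 = 0.0788 bits per symbol

This means we can reliably transmit up to 0.0788 bits of information per channel use.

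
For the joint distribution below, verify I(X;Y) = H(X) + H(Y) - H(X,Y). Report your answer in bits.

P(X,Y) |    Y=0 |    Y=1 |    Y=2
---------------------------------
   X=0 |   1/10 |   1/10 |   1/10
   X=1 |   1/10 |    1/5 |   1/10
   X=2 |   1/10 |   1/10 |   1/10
I(X;Y) = 0.0200 bits

Mutual information has multiple equivalent forms:
- I(X;Y) = H(X) - H(X|Y)
- I(X;Y) = H(Y) - H(Y|X)
- I(X;Y) = H(X) + H(Y) - H(X,Y)

Computing all quantities:
H(X) = 1.5710, H(Y) = 1.5710, H(X,Y) = 3.1219
H(X|Y) = 1.5510, H(Y|X) = 1.5510

Verification:
H(X) - H(X|Y) = 1.5710 - 1.5510 = 0.0200
H(Y) - H(Y|X) = 1.5710 - 1.5510 = 0.0200
H(X) + H(Y) - H(X,Y) = 1.5710 + 1.5710 - 3.1219 = 0.0200

All forms give I(X;Y) = 0.0200 bits. ✓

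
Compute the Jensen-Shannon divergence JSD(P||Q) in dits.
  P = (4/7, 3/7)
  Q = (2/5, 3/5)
0.0064 dits

Jensen-Shannon divergence is:
JSD(P||Q) = 0.5 × D_KL(P||M) + 0.5 × D_KL(Q||M)
where M = 0.5 × (P + Q) is the mixture distribution.

M = 0.5 × (4/7, 3/7) + 0.5 × (2/5, 3/5) = (17/35, 18/35)

D_KL(P||M) = 0.0064 dits
D_KL(Q||M) = 0.0064 dits

JSD(P||Q) = 0.5 × 0.0064 + 0.5 × 0.0064 = 0.0064 dits

Unlike KL divergence, JSD is symmetric and bounded: 0 ≤ JSD ≤ log(2).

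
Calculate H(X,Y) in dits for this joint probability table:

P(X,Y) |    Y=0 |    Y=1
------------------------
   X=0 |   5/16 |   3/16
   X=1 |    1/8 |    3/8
0.5668 dits

Joint entropy is H(X,Y) = -Σ_{x,y} p(x,y) log p(x,y).

Summing over all non-zero entries:
H(X,Y) = -[5/16·log_10(5/16) + 3/16·log_10(3/16) + 1/8·log_10(1/8) + 3/8·log_10(3/8)]
H(X,Y) = 0.5668 dits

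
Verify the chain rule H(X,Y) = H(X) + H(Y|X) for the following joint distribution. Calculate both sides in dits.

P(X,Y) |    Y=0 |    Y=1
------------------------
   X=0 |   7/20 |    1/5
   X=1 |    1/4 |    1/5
H(X,Y) = 0.5897, H(X) = 0.2989, H(Y|X) = 0.2908 (all in dits)

Chain rule: H(X,Y) = H(X) + H(Y|X)

Left side — joint entropy directly:
H(X,Y) = -Σ p(x,y) log p(x,y) = 0.5897 dits

Right side — compute H(Y|X) from the conditional distributions:
P(X) = (11/20, 9/20), so H(X) = 0.2989 dits
H(Y|X) = Σ_x P(X=x) · H(Y|X=x):
  P(Y|X=0) = (7/11, 4/11), H(Y|X=0) = 0.2847, weight P(X=0) = 11/20
  P(Y|X=1) = (5/9, 4/9), H(Y|X=1) = 0.2983, weight P(X=1) = 9/20
H(Y|X) = 0.2908 dits

H(X) + H(Y|X) = 0.2989 + 0.2908 = 0.5897 dits

Both sides equal 0.5897 dits. ✓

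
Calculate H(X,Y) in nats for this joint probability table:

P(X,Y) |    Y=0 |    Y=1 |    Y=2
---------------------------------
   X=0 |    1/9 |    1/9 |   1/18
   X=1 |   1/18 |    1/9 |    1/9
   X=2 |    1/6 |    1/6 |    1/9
2.1391 nats

Joint entropy is H(X,Y) = -Σ_{x,y} p(x,y) log p(x,y).

Summing over all non-zero entries:
H(X,Y) = -[1/9·log_e(1/9) + 1/9·log_e(1/9) + 1/18·log_e(1/18) + 1/18·log_e(1/18) + 1/9·log_e(1/9) + 1/9·log_e(1/9) + 1/6·log_e(1/6) + 1/6·log_e(1/6) + 1/9·log_e(1/9)]
H(X,Y) = 2.1391 nats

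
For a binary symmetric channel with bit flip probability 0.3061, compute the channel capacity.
0.1114 bits

For a binary symmetric channel (BSC) with error probability p:
Capacity C = 1 - H(p) bits per symbol

where H(p) = -p log₂(p) - (1-p) log₂(1-p) is the binary entropy function.

H(0.3061) = 0.8886 bits
C = 1 - 0.8886 = 0.1114 bits per symbol

This means we can reliably transmit up to 0.1114 bits of information per channel use.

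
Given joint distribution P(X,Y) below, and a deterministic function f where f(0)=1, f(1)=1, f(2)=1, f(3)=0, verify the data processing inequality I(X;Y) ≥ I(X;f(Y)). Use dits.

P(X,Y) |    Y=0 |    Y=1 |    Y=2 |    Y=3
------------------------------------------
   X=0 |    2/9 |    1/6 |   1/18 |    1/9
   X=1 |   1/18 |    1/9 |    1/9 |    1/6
I(X;Y) = 0.0295, I(X;f(Y)) = 0.0082, inequality holds: 0.0295 ≥ 0.0082

Data Processing Inequality: For any Markov chain X → Y → Z, we have I(X;Y) ≥ I(X;Z).

Here Z = f(Y) is a deterministic function of Y, forming X → Y → Z.

Original I(X;Y) = 0.0295 dits

After applying f:
P(X,Z) where Z=f(Y):
- P(X,Z=0) = P(X,Y=3)
- P(X,Z=1) = P(X,Y=0) + P(X,Y=1) + P(X,Y=2)

I(X;Z) = I(X;f(Y)) = 0.0082 dits

Verification: 0.0295 ≥ 0.0082 ✓

Information cannot be created by processing; the function f can only lose information about X.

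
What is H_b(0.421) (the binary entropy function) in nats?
0.6806 nats

The binary entropy function is:
H(p) = -p log(p) - (1-p) log(1-p)

H(0.421) = -0.421 × log_e(0.421) - 0.579 × log_e(0.579)
H(0.421) = 0.6806 nats

Note: Binary entropy is maximized at p=0.5 (H=1 bit) and minimized at p=0 or p=1 (H=0).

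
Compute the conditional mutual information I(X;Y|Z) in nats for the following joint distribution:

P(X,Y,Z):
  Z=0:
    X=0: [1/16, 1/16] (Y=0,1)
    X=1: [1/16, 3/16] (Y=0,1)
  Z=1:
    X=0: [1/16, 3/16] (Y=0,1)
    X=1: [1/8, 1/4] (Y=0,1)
0.0140 nats

Conditional mutual information: I(X;Y|Z) = H(X|Z) + H(Y|Z) - H(X,Y|Z)

H(Z) = 0.6616
H(X,Z) = 1.3209 → H(X|Z) = 0.6593
H(Y,Z) = 1.2820 → H(Y|Z) = 0.6205
H(X,Y,Z) = 1.9274 → H(X,Y|Z) = 1.2658

I(X;Y|Z) = 0.6593 + 0.6205 - 1.2658 = 0.0140 nats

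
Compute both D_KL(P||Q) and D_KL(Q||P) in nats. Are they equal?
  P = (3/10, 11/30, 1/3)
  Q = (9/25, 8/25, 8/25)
D_KL(P||Q) = 0.0088, D_KL(Q||P) = 0.0090

KL divergence is not symmetric: D_KL(P||Q) ≠ D_KL(Q||P) in general.

D_KL(P||Q) = 0.0088 nats
D_KL(Q||P) = 0.0090 nats

No, they are not equal!

This asymmetry is why KL divergence is not a true distance metric.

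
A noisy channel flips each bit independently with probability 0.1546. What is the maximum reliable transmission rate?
0.3788 bits

For a binary symmetric channel (BSC) with error probability p:
Capacity C = 1 - H(p) bits per symbol

where H(p) = -p log₂(p) - (1-p) log₂(1-p) is the binary entropy function.

H(0.1546) = 0.6212 bits
C = 1 - 0.6212 = 0.3788 bits per symbol

This means we can reliably transmit up to 0.3788 bits of information per channel use.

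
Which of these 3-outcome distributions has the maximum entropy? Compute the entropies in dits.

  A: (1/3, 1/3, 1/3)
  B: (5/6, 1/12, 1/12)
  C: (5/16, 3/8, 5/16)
A

For a discrete distribution over n outcomes, entropy is maximized by the uniform distribution.

Computing entropies:
H(A) = 0.4771 dits
H(B) = 0.2458 dits
H(C) = 0.4755 dits

The uniform distribution (where all probabilities equal 1/3) achieves the maximum entropy of log_10(3) = 0.4771 dits.

Distribution A has the highest entropy.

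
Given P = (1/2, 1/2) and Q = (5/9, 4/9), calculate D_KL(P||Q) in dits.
0.0027 dits

KL divergence: D_KL(P||Q) = Σ p(x) log(p(x)/q(x))

Computing term by term:
  x=0: 1/2 × log_10[(1/2)/(5/9)] = 1/2 × -0.0458 = -0.0229
  x=1: 1/2 × log_10[(1/2)/(4/9)] = 1/2 × 0.0512 = 0.0256

D_KL(P||Q) = 0.0027 dits

Note: KL divergence is always non-negative and equals 0 iff P = Q.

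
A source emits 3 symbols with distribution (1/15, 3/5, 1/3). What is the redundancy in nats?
0.2454 nats

Redundancy measures how far a source is from maximum entropy:
R = H_max - H(X)

Maximum entropy for 3 symbols: H_max = log_e(3) = 1.0986 nats
Actual entropy: H(X) = 0.8532 nats
Redundancy: R = 1.0986 - 0.8532 = 0.2454 nats

This redundancy represents potential for compression: the source could be compressed by 0.2454 nats per symbol.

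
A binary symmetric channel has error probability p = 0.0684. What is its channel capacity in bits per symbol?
0.6401 bits

For a binary symmetric channel (BSC) with error probability p:
Capacity C = 1 - H(p) bits per symbol

where H(p) = -p log₂(p) - (1-p) log₂(1-p) is the binary entropy function.

H(0.0684) = 0.3599 bits
C = 1 - 0.3599 = 0.6401 bits per symbol

This means we can reliably transmit up to 0.6401 bits of information per channel use.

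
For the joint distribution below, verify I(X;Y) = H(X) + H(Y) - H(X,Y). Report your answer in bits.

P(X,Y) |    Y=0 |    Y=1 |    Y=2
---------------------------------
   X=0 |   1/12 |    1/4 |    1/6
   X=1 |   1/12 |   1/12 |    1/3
I(X;Y) = 0.1038 bits

Mutual information has multiple equivalent forms:
- I(X;Y) = H(X) - H(X|Y)
- I(X;Y) = H(Y) - H(Y|X)
- I(X;Y) = H(X) + H(Y) - H(X,Y)

Computing all quantities:
H(X) = 1.0000, H(Y) = 1.4591, H(X,Y) = 2.3554
H(X|Y) = 0.8962, H(Y|X) = 1.3554

Verification:
H(X) - H(X|Y) = 1.0000 - 0.8962 = 0.1038
H(Y) - H(Y|X) = 1.4591 - 1.3554 = 0.1038
H(X) + H(Y) - H(X,Y) = 1.0000 + 1.4591 - 2.3554 = 0.1038

All forms give I(X;Y) = 0.1038 bits. ✓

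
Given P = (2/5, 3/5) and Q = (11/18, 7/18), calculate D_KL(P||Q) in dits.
0.0394 dits

KL divergence: D_KL(P||Q) = Σ p(x) log(p(x)/q(x))

Computing term by term:
  x=0: 2/5 × log_10[(2/5)/(11/18)] = 2/5 × -0.1841 = -0.0736
  x=1: 3/5 × log_10[(3/5)/(7/18)] = 3/5 × 0.1883 = 0.1130

D_KL(P||Q) = 0.0394 dits

Note: KL divergence is always non-negative and equals 0 iff P = Q.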